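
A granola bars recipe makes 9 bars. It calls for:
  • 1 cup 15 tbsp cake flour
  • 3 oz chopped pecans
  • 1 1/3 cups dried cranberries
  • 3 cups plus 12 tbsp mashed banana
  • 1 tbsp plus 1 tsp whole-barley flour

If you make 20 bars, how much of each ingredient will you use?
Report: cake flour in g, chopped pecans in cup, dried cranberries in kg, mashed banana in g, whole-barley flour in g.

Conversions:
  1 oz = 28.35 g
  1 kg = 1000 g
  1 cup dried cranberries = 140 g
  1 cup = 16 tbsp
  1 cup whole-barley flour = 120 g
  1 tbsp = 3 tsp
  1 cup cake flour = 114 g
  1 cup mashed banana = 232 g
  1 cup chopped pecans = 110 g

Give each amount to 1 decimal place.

cake flour: 490.8 g; chopped pecans: 1.7 cup; dried cranberries: 0.4 kg; mashed banana: 1933.3 g; whole-barley flour: 22.2 g

Scaling factor: 20/9.
cake flour: (1 cup + 15 tbsp = 1.9375 cup) × 20/9 × 114 g/cup ≈ 490.8 g
chopped pecans: 3 oz × 20/9 × 28.35 g/oz ÷ 110 g/cup ≈ 1.7 cup
dried cranberries: 4/3 cup × 20/9 × 140 g/cup ÷ 1000 g/kg ≈ 0.4 kg
mashed banana: (3 cup + 12 tbsp = 3.75 cup) × 20/9 × 232 g/cup ≈ 1933.3 g
whole-barley flour: (1 tbsp + 1 tsp = 4/3 tbsp) × 20/9 ÷ 16 tbsp/cup × 120 g/cup ≈ 22.2 g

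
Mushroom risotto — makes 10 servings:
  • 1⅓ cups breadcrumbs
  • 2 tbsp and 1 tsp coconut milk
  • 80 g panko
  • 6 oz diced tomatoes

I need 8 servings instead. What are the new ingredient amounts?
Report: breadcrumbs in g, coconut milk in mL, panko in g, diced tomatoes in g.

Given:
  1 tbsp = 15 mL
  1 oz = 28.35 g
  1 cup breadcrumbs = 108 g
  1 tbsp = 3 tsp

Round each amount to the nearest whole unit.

Scaling factor: 8/10 = 4/5 = 0.8.
breadcrumbs: 4/3 cup × 4/5 × 108 g/cup ≈ 115 g
coconut milk: (2 tbsp + 1 tsp = 7/3 tbsp) × 4/5 × 15 mL/tbsp = 28 mL
panko: 80 g × 4/5 = 64 g
diced tomatoes: 6 oz × 4/5 × 28.35 g/oz ≈ 136 g

breadcrumbs: 115 g; coconut milk: 28 mL; panko: 64 g; diced tomatoes: 136 g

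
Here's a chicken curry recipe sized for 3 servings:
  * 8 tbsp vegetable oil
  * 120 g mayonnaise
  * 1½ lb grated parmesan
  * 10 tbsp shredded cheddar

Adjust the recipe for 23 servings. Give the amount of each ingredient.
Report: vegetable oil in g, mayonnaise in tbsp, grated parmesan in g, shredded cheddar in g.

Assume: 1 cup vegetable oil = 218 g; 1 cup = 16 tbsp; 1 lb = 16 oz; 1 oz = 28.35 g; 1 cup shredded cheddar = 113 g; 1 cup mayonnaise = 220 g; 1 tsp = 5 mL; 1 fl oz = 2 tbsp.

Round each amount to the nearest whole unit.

vegetable oil: 836 g; mayonnaise: 67 tbsp; grated parmesan: 5216 g; shredded cheddar: 541 g

Scaling factor: 23/3.
vegetable oil: 8 tbsp × 23/3 ÷ 16 tbsp/cup × 218 g/cup ≈ 836 g
mayonnaise: 120 g × 23/3 ÷ 220 g/cup × 16 tbsp/cup ≈ 67 tbsp
grated parmesan: 1.5 lb × 23/3 × 16 oz/lb × 28.35 g/oz ≈ 5216 g
shredded cheddar: 10 tbsp × 23/3 ÷ 16 tbsp/cup × 113 g/cup ≈ 541 g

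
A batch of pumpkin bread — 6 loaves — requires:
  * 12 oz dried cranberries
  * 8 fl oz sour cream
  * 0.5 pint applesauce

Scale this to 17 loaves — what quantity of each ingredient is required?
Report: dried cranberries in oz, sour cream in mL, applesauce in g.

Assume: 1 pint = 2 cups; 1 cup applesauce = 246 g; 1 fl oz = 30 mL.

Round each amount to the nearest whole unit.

Scaling factor: 17/6.
dried cranberries: 12 oz × 17/6 = 34 oz
sour cream: 8 fl oz × 17/6 × 30 mL/fl oz = 680 mL
applesauce: 0.5 pint × 17/6 × 2 cup/pint × 246 g/cup = 697 g

dried cranberries: 34 oz; sour cream: 680 mL; applesauce: 697 g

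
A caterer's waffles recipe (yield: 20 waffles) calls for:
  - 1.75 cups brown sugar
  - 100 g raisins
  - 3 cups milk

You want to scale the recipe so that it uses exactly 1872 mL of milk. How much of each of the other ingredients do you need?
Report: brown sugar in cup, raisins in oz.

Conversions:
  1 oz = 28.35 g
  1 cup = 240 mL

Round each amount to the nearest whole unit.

brown sugar: 5 cup; raisins: 9 oz

The original recipe has 720 mL of milk, so the scaling factor is 1872 ÷ 720 = 13/5 = 2.6.
brown sugar: 1.75 cup × 13/5 ≈ 5 cup
raisins: 100 g × 13/5 ÷ 28.35 g/oz ≈ 9 oz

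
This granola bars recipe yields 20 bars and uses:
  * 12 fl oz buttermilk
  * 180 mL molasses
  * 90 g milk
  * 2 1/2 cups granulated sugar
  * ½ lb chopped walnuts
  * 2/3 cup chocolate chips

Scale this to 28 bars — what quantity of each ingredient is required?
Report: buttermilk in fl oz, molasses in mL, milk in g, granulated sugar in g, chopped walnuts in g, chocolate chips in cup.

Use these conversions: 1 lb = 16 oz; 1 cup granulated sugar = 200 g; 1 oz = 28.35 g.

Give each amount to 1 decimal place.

buttermilk: 16.8 fl oz; molasses: 252.0 mL; milk: 126.0 g; granulated sugar: 700.0 g; chopped walnuts: 317.5 g; chocolate chips: 0.9 cup

Scaling factor: 28/20 = 7/5 = 1.4.
buttermilk: 12 fl oz × 7/5 = 16.8 fl oz
molasses: 180 mL × 7/5 = 252.0 mL
milk: 90 g × 7/5 = 126.0 g
granulated sugar: 2.5 cup × 7/5 × 200 g/cup = 700.0 g
chopped walnuts: 0.5 lb × 7/5 × 16 oz/lb × 28.35 g/oz ≈ 317.5 g
chocolate chips: 2/3 cup × 7/5 ≈ 0.9 cup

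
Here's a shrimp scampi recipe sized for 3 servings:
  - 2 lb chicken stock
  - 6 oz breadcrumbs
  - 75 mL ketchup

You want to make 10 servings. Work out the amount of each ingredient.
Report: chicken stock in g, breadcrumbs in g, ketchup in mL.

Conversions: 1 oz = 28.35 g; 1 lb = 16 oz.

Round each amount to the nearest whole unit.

Scaling factor: 10/3.
chicken stock: 2 lb × 10/3 × 16 oz/lb × 28.35 g/oz = 3024 g
breadcrumbs: 6 oz × 10/3 × 28.35 g/oz = 567 g
ketchup: 75 mL × 10/3 = 250 mL

chicken stock: 3024 g; breadcrumbs: 567 g; ketchup: 250 mL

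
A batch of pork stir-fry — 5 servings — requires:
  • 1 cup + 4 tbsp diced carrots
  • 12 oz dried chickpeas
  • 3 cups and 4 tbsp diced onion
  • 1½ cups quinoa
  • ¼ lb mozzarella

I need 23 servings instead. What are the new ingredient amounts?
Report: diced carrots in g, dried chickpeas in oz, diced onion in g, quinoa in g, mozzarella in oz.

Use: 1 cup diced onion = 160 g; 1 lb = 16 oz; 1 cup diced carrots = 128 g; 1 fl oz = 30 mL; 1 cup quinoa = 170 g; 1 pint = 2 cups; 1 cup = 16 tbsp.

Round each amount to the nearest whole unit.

diced carrots: 736 g; dried chickpeas: 55 oz; diced onion: 2392 g; quinoa: 1173 g; mozzarella: 18 oz

Scaling factor: 23/5 = 4.6.
diced carrots: (1 cup + 4 tbsp = 1.25 cup) × 23/5 × 128 g/cup = 736 g
dried chickpeas: 12 oz × 23/5 ≈ 55 oz
diced onion: (3 cup + 4 tbsp = 3.25 cup) × 23/5 × 160 g/cup = 2392 g
quinoa: 1.5 cup × 23/5 × 170 g/cup = 1173 g
mozzarella: 0.25 lb × 23/5 × 16 oz/lb ≈ 18 oz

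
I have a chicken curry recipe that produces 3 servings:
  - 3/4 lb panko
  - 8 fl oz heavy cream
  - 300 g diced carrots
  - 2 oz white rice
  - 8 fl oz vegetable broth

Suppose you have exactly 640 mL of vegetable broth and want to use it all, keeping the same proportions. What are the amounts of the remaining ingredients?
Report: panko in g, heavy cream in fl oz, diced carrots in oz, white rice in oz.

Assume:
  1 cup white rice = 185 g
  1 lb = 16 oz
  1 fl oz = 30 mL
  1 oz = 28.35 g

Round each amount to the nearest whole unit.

panko: 907 g; heavy cream: 21 fl oz; diced carrots: 28 oz; white rice: 5 oz

The original recipe has 240 mL of vegetable broth, so the scaling factor is 640 ÷ 240 = 8/3.
panko: 0.75 lb × 8/3 × 16 oz/lb × 28.35 g/oz ≈ 907 g
heavy cream: 8 fl oz × 8/3 ≈ 21 fl oz
diced carrots: 300 g × 8/3 ÷ 28.35 g/oz ≈ 28 oz
white rice: 2 oz × 8/3 ≈ 5 oz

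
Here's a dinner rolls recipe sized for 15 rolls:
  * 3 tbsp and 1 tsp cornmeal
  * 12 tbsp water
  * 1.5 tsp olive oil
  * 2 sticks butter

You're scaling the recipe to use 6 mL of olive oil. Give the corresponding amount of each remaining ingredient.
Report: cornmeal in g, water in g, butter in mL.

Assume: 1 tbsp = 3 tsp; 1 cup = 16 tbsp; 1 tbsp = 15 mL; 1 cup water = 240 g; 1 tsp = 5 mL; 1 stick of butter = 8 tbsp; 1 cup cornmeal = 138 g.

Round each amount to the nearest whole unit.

The original recipe has 7.5 mL of olive oil, so the scaling factor is 6 ÷ 7.5 = 4/5 = 0.8.
cornmeal: (3 tbsp + 1 tsp = 10/3 tbsp) × 4/5 ÷ 16 tbsp/cup × 138 g/cup = 23 g
water: 12 tbsp × 4/5 ÷ 16 tbsp/cup × 240 g/cup = 144 g
butter: 2 stick × 4/5 × 8 tbsp/stick × 15 mL/tbsp = 192 mL

cornmeal: 23 g; water: 144 g; butter: 192 mL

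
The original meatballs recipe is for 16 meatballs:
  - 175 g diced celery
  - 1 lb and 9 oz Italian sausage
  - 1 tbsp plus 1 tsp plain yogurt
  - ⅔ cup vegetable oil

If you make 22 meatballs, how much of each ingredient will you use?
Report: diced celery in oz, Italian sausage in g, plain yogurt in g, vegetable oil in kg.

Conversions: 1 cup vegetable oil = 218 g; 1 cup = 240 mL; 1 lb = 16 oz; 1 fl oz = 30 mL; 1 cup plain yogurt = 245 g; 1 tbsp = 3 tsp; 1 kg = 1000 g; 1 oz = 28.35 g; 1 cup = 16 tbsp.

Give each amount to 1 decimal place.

Scaling factor: 22/16 = 11/8 = 1.375.
diced celery: 175 g × 11/8 ÷ 28.35 g/oz ≈ 8.5 oz
Italian sausage: (1 lb + 9 oz = 1.5625 lb) × 11/8 × 16 oz/lb × 28.35 g/oz ≈ 974.5 g
plain yogurt: (1 tbsp + 1 tsp = 4/3 tbsp) × 11/8 ÷ 16 tbsp/cup × 245 g/cup ≈ 28.1 g
vegetable oil: 2/3 cup × 11/8 × 218 g/cup ÷ 1000 g/kg ≈ 0.2 kg

diced celery: 8.5 oz; Italian sausage: 974.5 g; plain yogurt: 28.1 g; vegetable oil: 0.2 kg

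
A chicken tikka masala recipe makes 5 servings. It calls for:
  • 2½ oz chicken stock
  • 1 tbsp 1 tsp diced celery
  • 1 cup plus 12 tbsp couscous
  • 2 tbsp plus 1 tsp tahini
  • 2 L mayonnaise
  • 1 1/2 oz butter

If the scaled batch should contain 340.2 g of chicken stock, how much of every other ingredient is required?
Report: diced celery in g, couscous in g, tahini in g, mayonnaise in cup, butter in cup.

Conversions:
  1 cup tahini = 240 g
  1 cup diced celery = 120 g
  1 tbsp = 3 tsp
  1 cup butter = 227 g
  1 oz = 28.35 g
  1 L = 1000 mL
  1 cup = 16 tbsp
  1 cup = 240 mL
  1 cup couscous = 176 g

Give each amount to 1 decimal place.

The original recipe has 70.875 g of chicken stock, so the scaling factor is 340.2 ÷ 70.875 = 24/5 = 4.8.
diced celery: (1 tbsp + 1 tsp = 4/3 tbsp) × 24/5 ÷ 16 tbsp/cup × 120 g/cup = 48.0 g
couscous: (1 cup + 12 tbsp = 1.75 cup) × 24/5 × 176 g/cup = 1478.4 g
tahini: (2 tbsp + 1 tsp = 7/3 tbsp) × 24/5 ÷ 16 tbsp/cup × 240 g/cup = 168.0 g
mayonnaise: 2 L × 24/5 × 1000 mL/L ÷ 240 mL/cup = 40.0 cup
butter: 1.5 oz × 24/5 × 28.35 g/oz ÷ 227 g/cup ≈ 0.9 cup

diced celery: 48.0 g; couscous: 1478.4 g; tahini: 168.0 g; mayonnaise: 40.0 cup; butter: 0.9 cup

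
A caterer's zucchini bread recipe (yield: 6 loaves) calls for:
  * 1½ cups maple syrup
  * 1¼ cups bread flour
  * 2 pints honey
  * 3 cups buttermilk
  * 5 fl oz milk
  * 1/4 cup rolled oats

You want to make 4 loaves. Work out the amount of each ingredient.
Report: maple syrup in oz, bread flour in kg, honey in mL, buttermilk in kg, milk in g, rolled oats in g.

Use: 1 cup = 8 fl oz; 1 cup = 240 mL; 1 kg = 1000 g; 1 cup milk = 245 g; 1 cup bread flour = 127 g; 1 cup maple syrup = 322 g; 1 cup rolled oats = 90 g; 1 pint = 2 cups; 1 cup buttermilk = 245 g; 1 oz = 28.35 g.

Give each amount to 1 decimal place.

Scaling factor: 4/6 = 2/3.
maple syrup: 1.5 cup × 2/3 × 322 g/cup ÷ 28.35 g/oz ≈ 11.4 oz
bread flour: 1.25 cup × 2/3 × 127 g/cup ÷ 1000 g/kg ≈ 0.1 kg
honey: 2 pint × 2/3 × 2 cup/pint × 240 mL/cup = 640.0 mL
buttermilk: 3 cup × 2/3 × 245 g/cup ÷ 1000 g/kg ≈ 0.5 kg
milk: 5 fl oz × 2/3 ÷ 8 fl oz/cup × 245 g/cup ≈ 102.1 g
rolled oats: 0.25 cup × 2/3 × 90 g/cup = 15.0 g

maple syrup: 11.4 oz; bread flour: 0.1 kg; honey: 640.0 mL; buttermilk: 0.5 kg; milk: 102.1 g; rolled oats: 15.0 g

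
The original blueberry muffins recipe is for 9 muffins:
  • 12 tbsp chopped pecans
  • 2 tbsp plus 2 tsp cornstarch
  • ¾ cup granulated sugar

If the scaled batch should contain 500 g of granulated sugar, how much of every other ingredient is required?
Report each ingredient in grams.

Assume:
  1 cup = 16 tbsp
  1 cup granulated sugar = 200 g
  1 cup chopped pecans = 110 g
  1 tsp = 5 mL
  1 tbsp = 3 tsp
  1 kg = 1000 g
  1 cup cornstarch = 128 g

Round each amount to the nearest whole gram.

chopped pecans: 275 g; cornstarch: 71 g

The original recipe has 150 g of granulated sugar, so the scaling factor is 500 ÷ 150 = 10/3.
chopped pecans: 12 tbsp × 10/3 ÷ 16 tbsp/cup × 110 g/cup = 275 g
cornstarch: (2 tbsp + 2 tsp = 8/3 tbsp) × 10/3 ÷ 16 tbsp/cup × 128 g/cup ≈ 71 g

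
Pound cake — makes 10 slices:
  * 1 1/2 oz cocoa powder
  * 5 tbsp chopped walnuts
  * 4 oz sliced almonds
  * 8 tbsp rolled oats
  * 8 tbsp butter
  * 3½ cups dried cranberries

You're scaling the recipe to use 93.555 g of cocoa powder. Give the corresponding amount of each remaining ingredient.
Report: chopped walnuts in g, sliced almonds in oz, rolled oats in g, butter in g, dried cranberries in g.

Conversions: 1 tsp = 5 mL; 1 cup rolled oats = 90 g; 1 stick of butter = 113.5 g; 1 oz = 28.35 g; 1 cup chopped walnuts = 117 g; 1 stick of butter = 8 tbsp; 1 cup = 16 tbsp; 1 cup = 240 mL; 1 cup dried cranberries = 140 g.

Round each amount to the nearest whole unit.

The original recipe has 42.525 g of cocoa powder, so the scaling factor is 93.555 ÷ 42.525 = 11/5 = 2.2.
chopped walnuts: 5 tbsp × 11/5 ÷ 16 tbsp/cup × 117 g/cup ≈ 80 g
sliced almonds: 4 oz × 11/5 ≈ 9 oz
rolled oats: 8 tbsp × 11/5 ÷ 16 tbsp/cup × 90 g/cup = 99 g
butter: 8 tbsp × 11/5 ÷ 8 tbsp/stick × 113.5 g/stick ≈ 250 g
dried cranberries: 3.5 cup × 11/5 × 140 g/cup = 1078 g

chopped walnuts: 80 g; sliced almonds: 9 oz; rolled oats: 99 g; butter: 250 g; dried cranberries: 1078 g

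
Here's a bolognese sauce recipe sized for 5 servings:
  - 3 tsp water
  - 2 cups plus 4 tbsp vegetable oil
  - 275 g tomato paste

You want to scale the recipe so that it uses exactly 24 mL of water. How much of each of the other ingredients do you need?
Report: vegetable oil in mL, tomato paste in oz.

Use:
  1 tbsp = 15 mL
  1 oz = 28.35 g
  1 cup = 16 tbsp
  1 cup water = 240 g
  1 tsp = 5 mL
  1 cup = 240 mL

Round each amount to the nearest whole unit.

vegetable oil: 864 mL; tomato paste: 16 oz

The original recipe has 15 mL of water, so the scaling factor is 24 ÷ 15 = 8/5 = 1.6.
vegetable oil: (2 cup + 4 tbsp = 2.25 cup) × 8/5 × 240 mL/cup = 864 mL
tomato paste: 275 g × 8/5 ÷ 28.35 g/oz ≈ 16 oz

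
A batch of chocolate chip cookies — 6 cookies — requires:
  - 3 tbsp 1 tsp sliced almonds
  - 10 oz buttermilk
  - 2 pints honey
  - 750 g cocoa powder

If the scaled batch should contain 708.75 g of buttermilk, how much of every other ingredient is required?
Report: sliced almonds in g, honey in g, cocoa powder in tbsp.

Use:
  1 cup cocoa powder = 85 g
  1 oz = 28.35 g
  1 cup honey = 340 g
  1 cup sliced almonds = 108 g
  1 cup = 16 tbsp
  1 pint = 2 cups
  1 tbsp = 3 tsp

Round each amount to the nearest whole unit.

sliced almonds: 56 g; honey: 3400 g; cocoa powder: 353 tbsp

The original recipe has 283.5 g of buttermilk, so the scaling factor is 708.75 ÷ 283.5 = 5/2 = 2.5.
sliced almonds: (3 tbsp + 1 tsp = 10/3 tbsp) × 5/2 ÷ 16 tbsp/cup × 108 g/cup ≈ 56 g
honey: 2 pint × 5/2 × 2 cup/pint × 340 g/cup = 3400 g
cocoa powder: 750 g × 5/2 ÷ 85 g/cup × 16 tbsp/cup ≈ 353 tbsp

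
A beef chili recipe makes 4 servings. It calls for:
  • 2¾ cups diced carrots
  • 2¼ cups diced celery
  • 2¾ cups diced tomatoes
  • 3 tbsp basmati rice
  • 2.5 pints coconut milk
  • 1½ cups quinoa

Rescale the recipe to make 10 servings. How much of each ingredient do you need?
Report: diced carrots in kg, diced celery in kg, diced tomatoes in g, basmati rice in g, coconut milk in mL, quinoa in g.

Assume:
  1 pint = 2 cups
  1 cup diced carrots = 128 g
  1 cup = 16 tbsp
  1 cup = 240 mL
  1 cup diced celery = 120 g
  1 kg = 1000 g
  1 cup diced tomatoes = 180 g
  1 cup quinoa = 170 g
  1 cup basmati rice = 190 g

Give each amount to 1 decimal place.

Scaling factor: 10/4 = 5/2 = 2.5.
diced carrots: 2.75 cup × 5/2 × 128 g/cup ÷ 1000 g/kg ≈ 0.9 kg
diced celery: 2.25 cup × 5/2 × 120 g/cup ÷ 1000 g/kg ≈ 0.7 kg
diced tomatoes: 2.75 cup × 5/2 × 180 g/cup = 1237.5 g
basmati rice: 3 tbsp × 5/2 ÷ 16 tbsp/cup × 190 g/cup ≈ 89.1 g
coconut milk: 2.5 pint × 5/2 × 2 cup/pint × 240 mL/cup = 3000.0 mL
quinoa: 1.5 cup × 5/2 × 170 g/cup = 637.5 g

diced carrots: 0.9 kg; diced celery: 0.7 kg; diced tomatoes: 1237.5 g; basmati rice: 89.1 g; coconut milk: 3000.0 mL; quinoa: 637.5 g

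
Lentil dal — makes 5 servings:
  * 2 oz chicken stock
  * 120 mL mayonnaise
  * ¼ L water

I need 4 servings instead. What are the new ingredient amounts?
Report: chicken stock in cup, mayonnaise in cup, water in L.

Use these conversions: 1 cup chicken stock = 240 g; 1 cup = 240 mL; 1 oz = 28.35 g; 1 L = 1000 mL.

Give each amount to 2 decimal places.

chicken stock: 0.19 cup; mayonnaise: 0.40 cup; water: 0.20 L

Scaling factor: 4/5 = 0.8.
chicken stock: 2 oz × 4/5 × 28.35 g/oz ÷ 240 g/cup ≈ 0.19 cup
mayonnaise: 120 mL × 4/5 ÷ 240 mL/cup = 0.40 cup
water: 0.25 L × 4/5 = 0.20 L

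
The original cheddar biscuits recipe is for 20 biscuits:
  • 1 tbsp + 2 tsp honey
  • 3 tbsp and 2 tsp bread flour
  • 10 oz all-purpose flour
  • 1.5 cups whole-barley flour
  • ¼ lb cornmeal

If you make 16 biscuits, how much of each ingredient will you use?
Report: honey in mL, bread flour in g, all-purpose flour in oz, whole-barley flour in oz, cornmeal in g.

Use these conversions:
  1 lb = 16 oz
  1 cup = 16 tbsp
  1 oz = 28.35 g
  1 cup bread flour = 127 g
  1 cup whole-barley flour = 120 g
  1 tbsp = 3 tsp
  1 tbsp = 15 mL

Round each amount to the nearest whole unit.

honey: 20 mL; bread flour: 23 g; all-purpose flour: 8 oz; whole-barley flour: 5 oz; cornmeal: 91 g

Scaling factor: 16/20 = 4/5 = 0.8.
honey: (1 tbsp + 2 tsp = 5/3 tbsp) × 4/5 × 15 mL/tbsp = 20 mL
bread flour: (3 tbsp + 2 tsp = 11/3 tbsp) × 4/5 ÷ 16 tbsp/cup × 127 g/cup ≈ 23 g
all-purpose flour: 10 oz × 4/5 = 8 oz
whole-barley flour: 1.5 cup × 4/5 × 120 g/cup ÷ 28.35 g/oz ≈ 5 oz
cornmeal: 0.25 lb × 4/5 × 16 oz/lb × 28.35 g/oz ≈ 91 g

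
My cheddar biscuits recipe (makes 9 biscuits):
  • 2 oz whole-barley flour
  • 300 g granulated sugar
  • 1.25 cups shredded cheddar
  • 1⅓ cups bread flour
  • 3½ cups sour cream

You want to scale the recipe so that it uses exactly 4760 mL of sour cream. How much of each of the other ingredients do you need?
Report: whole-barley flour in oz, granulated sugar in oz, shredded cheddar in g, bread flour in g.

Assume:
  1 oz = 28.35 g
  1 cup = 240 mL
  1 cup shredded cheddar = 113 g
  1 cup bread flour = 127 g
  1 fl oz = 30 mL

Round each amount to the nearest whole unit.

The original recipe has 840 mL of sour cream, so the scaling factor is 4760 ÷ 840 = 17/3.
whole-barley flour: 2 oz × 17/3 ≈ 11 oz
granulated sugar: 300 g × 17/3 ÷ 28.35 g/oz ≈ 60 oz
shredded cheddar: 1.25 cup × 17/3 × 113 g/cup ≈ 800 g
bread flour: 4/3 cup × 17/3 × 127 g/cup ≈ 960 g

whole-barley flour: 11 oz; granulated sugar: 60 oz; shredded cheddar: 800 g; bread flour: 960 g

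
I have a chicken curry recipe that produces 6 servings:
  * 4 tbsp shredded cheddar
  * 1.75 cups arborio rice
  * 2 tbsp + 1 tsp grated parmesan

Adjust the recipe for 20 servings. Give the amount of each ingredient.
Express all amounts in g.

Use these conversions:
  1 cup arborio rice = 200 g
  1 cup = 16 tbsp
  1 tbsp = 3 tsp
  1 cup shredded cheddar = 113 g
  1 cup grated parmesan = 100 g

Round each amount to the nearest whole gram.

Scaling factor: 20/6 = 10/3.
shredded cheddar: 4 tbsp × 10/3 ÷ 16 tbsp/cup × 113 g/cup ≈ 94 g
arborio rice: 1.75 cup × 10/3 × 200 g/cup ≈ 1167 g
grated parmesan: (2 tbsp + 1 tsp = 7/3 tbsp) × 10/3 ÷ 16 tbsp/cup × 100 g/cup ≈ 49 g

shredded cheddar: 94 g; arborio rice: 1167 g; grated parmesan: 49 g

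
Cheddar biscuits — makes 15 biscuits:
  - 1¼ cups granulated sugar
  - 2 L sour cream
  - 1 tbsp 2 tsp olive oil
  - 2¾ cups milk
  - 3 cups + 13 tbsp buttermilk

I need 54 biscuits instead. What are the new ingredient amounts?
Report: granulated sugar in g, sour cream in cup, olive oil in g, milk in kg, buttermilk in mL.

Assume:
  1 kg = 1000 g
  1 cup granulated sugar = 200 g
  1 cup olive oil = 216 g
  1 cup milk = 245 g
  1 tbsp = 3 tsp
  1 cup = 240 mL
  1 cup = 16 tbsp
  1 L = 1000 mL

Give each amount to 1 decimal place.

granulated sugar: 900.0 g; sour cream: 30.0 cup; olive oil: 81.0 g; milk: 2.4 kg; buttermilk: 3294.0 mL

Scaling factor: 54/15 = 18/5 = 3.6.
granulated sugar: 1.25 cup × 18/5 × 200 g/cup = 900.0 g
sour cream: 2 L × 18/5 × 1000 mL/L ÷ 240 mL/cup = 30.0 cup
olive oil: (1 tbsp + 2 tsp = 5/3 tbsp) × 18/5 ÷ 16 tbsp/cup × 216 g/cup = 81.0 g
milk: 2.75 cup × 18/5 × 245 g/cup ÷ 1000 g/kg ≈ 2.4 kg
buttermilk: (3 cup + 13 tbsp = 3.8125 cup) × 18/5 × 240 mL/cup = 3294.0 mL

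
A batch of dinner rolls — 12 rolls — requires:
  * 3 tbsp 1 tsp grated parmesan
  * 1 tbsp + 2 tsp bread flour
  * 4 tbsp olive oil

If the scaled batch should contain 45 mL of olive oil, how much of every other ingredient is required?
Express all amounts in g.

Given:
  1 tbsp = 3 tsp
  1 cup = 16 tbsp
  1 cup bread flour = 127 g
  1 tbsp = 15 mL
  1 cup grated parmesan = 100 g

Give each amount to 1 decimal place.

grated parmesan: 15.6 g; bread flour: 9.9 g

The original recipe has 60 mL of olive oil, so the scaling factor is 45 ÷ 60 = 3/4 = 0.75.
grated parmesan: (3 tbsp + 1 tsp = 10/3 tbsp) × 3/4 ÷ 16 tbsp/cup × 100 g/cup ≈ 15.6 g
bread flour: (1 tbsp + 2 tsp = 5/3 tbsp) × 3/4 ÷ 16 tbsp/cup × 127 g/cup ≈ 9.9 g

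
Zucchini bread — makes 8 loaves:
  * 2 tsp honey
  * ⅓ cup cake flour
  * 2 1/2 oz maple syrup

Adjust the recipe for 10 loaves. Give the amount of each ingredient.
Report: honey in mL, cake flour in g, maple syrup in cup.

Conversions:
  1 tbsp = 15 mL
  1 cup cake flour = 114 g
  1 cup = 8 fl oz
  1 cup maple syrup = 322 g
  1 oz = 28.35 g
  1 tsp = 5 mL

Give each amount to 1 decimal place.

honey: 12.5 mL; cake flour: 47.5 g; maple syrup: 0.3 cup

Scaling factor: 10/8 = 5/4 = 1.25.
honey: 2 tsp × 5/4 × 5 mL/tsp = 12.5 mL
cake flour: 1/3 cup × 5/4 × 114 g/cup = 47.5 g
maple syrup: 2.5 oz × 5/4 × 28.35 g/oz ÷ 322 g/cup ≈ 0.3 cup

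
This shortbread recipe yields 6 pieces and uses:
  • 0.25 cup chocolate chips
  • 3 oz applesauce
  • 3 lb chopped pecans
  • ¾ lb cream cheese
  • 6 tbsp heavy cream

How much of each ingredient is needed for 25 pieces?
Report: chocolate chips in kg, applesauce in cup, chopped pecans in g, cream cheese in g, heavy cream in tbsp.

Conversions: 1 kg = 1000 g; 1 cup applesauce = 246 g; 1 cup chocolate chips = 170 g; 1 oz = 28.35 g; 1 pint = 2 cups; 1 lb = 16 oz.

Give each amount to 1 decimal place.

Scaling factor: 25/6.
chocolate chips: 0.25 cup × 25/6 × 170 g/cup ÷ 1000 g/kg ≈ 0.2 kg
applesauce: 3 oz × 25/6 × 28.35 g/oz ÷ 246 g/cup ≈ 1.4 cup
chopped pecans: 3 lb × 25/6 × 16 oz/lb × 28.35 g/oz = 5670.0 g
cream cheese: 0.75 lb × 25/6 × 16 oz/lb × 28.35 g/oz = 1417.5 g
heavy cream: 6 tbsp × 25/6 = 25.0 tbsp

chocolate chips: 0.2 kg; applesauce: 1.4 cup; chopped pecans: 5670.0 g; cream cheese: 1417.5 g; heavy cream: 25.0 tbsp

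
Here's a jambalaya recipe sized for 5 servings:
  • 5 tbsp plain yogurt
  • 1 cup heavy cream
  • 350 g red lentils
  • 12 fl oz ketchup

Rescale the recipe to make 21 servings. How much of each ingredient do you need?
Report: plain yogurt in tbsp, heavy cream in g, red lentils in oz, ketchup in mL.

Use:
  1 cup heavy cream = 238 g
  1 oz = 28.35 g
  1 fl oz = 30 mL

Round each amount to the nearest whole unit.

Scaling factor: 21/5 = 4.2.
plain yogurt: 5 tbsp × 21/5 = 21 tbsp
heavy cream: 1 cup × 21/5 × 238 g/cup ≈ 1000 g
red lentils: 350 g × 21/5 ÷ 28.35 g/oz ≈ 52 oz
ketchup: 12 fl oz × 21/5 × 30 mL/fl oz = 1512 mL

plain yogurt: 21 tbsp; heavy cream: 1000 g; red lentils: 52 oz; ketchup: 1512 mL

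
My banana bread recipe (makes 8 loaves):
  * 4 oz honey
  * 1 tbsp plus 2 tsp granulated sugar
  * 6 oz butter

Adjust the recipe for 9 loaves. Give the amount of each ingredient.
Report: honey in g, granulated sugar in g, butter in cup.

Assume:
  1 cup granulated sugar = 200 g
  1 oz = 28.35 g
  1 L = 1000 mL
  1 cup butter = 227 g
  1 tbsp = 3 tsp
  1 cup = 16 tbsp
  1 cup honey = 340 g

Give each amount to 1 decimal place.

honey: 127.6 g; granulated sugar: 23.4 g; butter: 0.8 cup

Scaling factor: 9/8 = 1.125.
honey: 4 oz × 9/8 × 28.35 g/oz ≈ 127.6 g
granulated sugar: (1 tbsp + 2 tsp = 5/3 tbsp) × 9/8 ÷ 16 tbsp/cup × 200 g/cup ≈ 23.4 g
butter: 6 oz × 9/8 × 28.35 g/oz ÷ 227 g/cup ≈ 0.8 cup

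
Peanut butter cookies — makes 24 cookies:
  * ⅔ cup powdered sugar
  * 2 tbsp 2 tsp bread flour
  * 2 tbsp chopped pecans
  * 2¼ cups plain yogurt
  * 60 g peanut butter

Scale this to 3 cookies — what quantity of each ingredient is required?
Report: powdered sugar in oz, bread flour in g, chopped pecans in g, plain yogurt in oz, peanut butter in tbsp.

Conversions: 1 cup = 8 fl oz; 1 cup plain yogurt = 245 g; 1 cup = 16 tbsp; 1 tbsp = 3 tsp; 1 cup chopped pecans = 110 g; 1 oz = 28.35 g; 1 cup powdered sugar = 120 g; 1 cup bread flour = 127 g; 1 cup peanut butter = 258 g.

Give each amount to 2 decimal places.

powdered sugar: 0.35 oz; bread flour: 2.65 g; chopped pecans: 1.72 g; plain yogurt: 2.43 oz; peanut butter: 0.47 tbsp

Scaling factor: 3/24 = 1/8 = 0.125.
powdered sugar: 2/3 cup × 1/8 × 120 g/cup ÷ 28.35 g/oz ≈ 0.35 oz
bread flour: (2 tbsp + 2 tsp = 8/3 tbsp) × 1/8 ÷ 16 tbsp/cup × 127 g/cup ≈ 2.65 g
chopped pecans: 2 tbsp × 1/8 ÷ 16 tbsp/cup × 110 g/cup ≈ 1.72 g
plain yogurt: 2.25 cup × 1/8 × 245 g/cup ÷ 28.35 g/oz ≈ 2.43 oz
peanut butter: 60 g × 1/8 ÷ 258 g/cup × 16 tbsp/cup ≈ 0.47 tbsp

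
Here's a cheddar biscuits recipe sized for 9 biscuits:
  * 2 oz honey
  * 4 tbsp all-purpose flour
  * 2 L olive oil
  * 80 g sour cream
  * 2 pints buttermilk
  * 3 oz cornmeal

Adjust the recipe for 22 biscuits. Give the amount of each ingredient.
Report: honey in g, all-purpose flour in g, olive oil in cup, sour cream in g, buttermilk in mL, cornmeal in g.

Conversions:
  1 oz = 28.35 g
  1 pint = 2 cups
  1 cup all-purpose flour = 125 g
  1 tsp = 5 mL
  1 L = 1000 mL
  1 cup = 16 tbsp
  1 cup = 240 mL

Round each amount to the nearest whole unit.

honey: 139 g; all-purpose flour: 76 g; olive oil: 20 cup; sour cream: 196 g; buttermilk: 2347 mL; cornmeal: 208 g

Scaling factor: 22/9.
honey: 2 oz × 22/9 × 28.35 g/oz ≈ 139 g
all-purpose flour: 4 tbsp × 22/9 ÷ 16 tbsp/cup × 125 g/cup ≈ 76 g
olive oil: 2 L × 22/9 × 1000 mL/L ÷ 240 mL/cup ≈ 20 cup
sour cream: 80 g × 22/9 ≈ 196 g
buttermilk: 2 pint × 22/9 × 2 cup/pint × 240 mL/cup ≈ 2347 mL
cornmeal: 3 oz × 22/9 × 28.35 g/oz ≈ 208 g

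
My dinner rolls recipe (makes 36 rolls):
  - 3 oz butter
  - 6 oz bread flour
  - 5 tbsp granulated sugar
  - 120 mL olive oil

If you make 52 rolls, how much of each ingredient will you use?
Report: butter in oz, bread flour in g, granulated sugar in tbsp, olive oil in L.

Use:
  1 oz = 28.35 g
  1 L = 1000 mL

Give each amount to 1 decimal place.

Scaling factor: 52/36 = 13/9.
butter: 3 oz × 13/9 ≈ 4.3 oz
bread flour: 6 oz × 13/9 × 28.35 g/oz = 245.7 g
granulated sugar: 5 tbsp × 13/9 ≈ 7.2 tbsp
olive oil: 120 mL × 13/9 ÷ 1000 mL/L ≈ 0.2 L

butter: 4.3 oz; bread flour: 245.7 g; granulated sugar: 7.2 tbsp; olive oil: 0.2 L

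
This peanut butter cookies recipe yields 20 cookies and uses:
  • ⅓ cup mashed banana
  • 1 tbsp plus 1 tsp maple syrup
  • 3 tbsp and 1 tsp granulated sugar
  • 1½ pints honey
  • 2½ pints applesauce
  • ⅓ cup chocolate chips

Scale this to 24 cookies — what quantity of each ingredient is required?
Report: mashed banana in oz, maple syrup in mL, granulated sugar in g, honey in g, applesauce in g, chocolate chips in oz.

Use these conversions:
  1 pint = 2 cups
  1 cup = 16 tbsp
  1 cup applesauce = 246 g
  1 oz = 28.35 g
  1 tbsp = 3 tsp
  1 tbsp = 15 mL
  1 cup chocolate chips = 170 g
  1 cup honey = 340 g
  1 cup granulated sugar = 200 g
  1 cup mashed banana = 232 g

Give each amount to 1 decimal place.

Scaling factor: 24/20 = 6/5 = 1.2.
mashed banana: 1/3 cup × 6/5 × 232 g/cup ÷ 28.35 g/oz ≈ 3.3 oz
maple syrup: (1 tbsp + 1 tsp = 4/3 tbsp) × 6/5 × 15 mL/tbsp = 24.0 mL
granulated sugar: (3 tbsp + 1 tsp = 10/3 tbsp) × 6/5 ÷ 16 tbsp/cup × 200 g/cup = 50.0 g
honey: 1.5 pint × 6/5 × 2 cup/pint × 340 g/cup = 1224.0 g
applesauce: 2.5 pint × 6/5 × 2 cup/pint × 246 g/cup = 1476.0 g
chocolate chips: 1/3 cup × 6/5 × 170 g/cup ÷ 28.35 g/oz ≈ 2.4 oz

mashed banana: 3.3 oz; maple syrup: 24.0 mL; granulated sugar: 50.0 g; honey: 1224.0 g; applesauce: 1476.0 g; chocolate chips: 2.4 oz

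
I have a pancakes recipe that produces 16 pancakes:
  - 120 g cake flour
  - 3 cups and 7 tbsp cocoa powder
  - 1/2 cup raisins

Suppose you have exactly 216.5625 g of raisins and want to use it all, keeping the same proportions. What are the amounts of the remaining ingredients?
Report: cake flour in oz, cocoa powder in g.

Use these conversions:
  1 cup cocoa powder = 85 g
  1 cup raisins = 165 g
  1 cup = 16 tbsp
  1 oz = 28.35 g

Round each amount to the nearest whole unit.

The original recipe has 82.5 g of raisins, so the scaling factor is 216.5625 ÷ 82.5 = 21/8 = 2.625.
cake flour: 120 g × 21/8 ÷ 28.35 g/oz ≈ 11 oz
cocoa powder: (3 cup + 7 tbsp = 3.4375 cup) × 21/8 × 85 g/cup ≈ 767 g

cake flour: 11 oz; cocoa powder: 767 g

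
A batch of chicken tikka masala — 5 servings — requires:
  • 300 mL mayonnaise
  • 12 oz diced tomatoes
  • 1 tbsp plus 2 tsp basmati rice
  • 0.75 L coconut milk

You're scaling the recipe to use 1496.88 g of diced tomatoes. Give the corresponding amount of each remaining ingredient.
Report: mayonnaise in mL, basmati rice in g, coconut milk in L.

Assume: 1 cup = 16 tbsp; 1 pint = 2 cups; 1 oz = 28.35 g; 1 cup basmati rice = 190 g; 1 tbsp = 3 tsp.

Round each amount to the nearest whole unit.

mayonnaise: 1320 mL; basmati rice: 87 g; coconut milk: 3 L

The original recipe has 340.2 g of diced tomatoes, so the scaling factor is 1496.88 ÷ 340.2 = 22/5 = 4.4.
mayonnaise: 300 mL × 22/5 = 1320 mL
basmati rice: (1 tbsp + 2 tsp = 5/3 tbsp) × 22/5 ÷ 16 tbsp/cup × 190 g/cup ≈ 87 g
coconut milk: 0.75 L × 22/5 ≈ 3 L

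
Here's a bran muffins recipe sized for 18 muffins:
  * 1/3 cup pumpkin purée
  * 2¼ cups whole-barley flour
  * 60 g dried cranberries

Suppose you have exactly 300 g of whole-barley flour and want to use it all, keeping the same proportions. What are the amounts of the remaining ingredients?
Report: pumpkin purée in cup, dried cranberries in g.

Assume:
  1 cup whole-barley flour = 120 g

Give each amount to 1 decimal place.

pumpkin purée: 0.4 cup; dried cranberries: 66.7 g

The original recipe has 270 g of whole-barley flour, so the scaling factor is 300 ÷ 270 = 10/9.
pumpkin purée: 1/3 cup × 10/9 ≈ 0.4 cup
dried cranberries: 60 g × 10/9 ≈ 66.7 g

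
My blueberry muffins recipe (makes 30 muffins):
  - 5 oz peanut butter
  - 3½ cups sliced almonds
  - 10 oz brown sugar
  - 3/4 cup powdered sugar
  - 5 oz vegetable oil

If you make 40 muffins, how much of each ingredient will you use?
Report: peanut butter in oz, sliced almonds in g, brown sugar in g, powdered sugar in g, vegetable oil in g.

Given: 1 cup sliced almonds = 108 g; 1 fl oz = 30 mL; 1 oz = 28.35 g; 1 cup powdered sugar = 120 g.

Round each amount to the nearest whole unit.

Scaling factor: 40/30 = 4/3.
peanut butter: 5 oz × 4/3 ≈ 7 oz
sliced almonds: 3.5 cup × 4/3 × 108 g/cup = 504 g
brown sugar: 10 oz × 4/3 × 28.35 g/oz = 378 g
powdered sugar: 0.75 cup × 4/3 × 120 g/cup = 120 g
vegetable oil: 5 oz × 4/3 × 28.35 g/oz = 189 g

peanut butter: 7 oz; sliced almonds: 504 g; brown sugar: 378 g; powdered sugar: 120 g; vegetable oil: 189 g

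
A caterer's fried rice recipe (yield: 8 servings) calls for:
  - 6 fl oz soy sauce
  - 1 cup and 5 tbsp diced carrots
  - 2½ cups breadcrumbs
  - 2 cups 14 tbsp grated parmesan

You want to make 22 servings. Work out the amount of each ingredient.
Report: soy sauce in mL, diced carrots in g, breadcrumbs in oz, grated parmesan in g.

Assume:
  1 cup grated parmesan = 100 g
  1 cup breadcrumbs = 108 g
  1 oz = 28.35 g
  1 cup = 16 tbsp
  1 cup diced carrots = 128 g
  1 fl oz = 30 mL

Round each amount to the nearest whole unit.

Scaling factor: 22/8 = 11/4 = 2.75.
soy sauce: 6 fl oz × 11/4 × 30 mL/fl oz = 495 mL
diced carrots: (1 cup + 5 tbsp = 1.3125 cup) × 11/4 × 128 g/cup = 462 g
breadcrumbs: 2.5 cup × 11/4 × 108 g/cup ÷ 28.35 g/oz ≈ 26 oz
grated parmesan: (2 cup + 14 tbsp = 2.875 cup) × 11/4 × 100 g/cup ≈ 791 g

soy sauce: 495 mL; diced carrots: 462 g; breadcrumbs: 26 oz; grated parmesan: 791 g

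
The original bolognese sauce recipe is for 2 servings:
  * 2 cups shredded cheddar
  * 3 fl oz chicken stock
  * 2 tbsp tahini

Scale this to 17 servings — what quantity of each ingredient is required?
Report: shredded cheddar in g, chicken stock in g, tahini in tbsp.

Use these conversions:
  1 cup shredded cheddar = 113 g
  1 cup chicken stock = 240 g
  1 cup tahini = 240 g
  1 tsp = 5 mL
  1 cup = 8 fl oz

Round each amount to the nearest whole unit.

shredded cheddar: 1921 g; chicken stock: 765 g; tahini: 17 tbsp

Scaling factor: 17/2 = 8.5.
shredded cheddar: 2 cup × 17/2 × 113 g/cup = 1921 g
chicken stock: 3 fl oz × 17/2 ÷ 8 fl oz/cup × 240 g/cup = 765 g
tahini: 2 tbsp × 17/2 = 17 tbsp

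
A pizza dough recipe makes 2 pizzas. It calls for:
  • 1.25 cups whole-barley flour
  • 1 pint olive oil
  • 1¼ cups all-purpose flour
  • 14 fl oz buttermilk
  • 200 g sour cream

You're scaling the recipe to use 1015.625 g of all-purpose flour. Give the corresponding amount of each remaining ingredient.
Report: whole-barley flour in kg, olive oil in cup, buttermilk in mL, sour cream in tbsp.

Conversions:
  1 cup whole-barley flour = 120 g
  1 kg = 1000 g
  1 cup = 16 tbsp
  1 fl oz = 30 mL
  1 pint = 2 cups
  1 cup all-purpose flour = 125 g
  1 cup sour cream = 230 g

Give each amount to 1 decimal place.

whole-barley flour: 1.0 kg; olive oil: 13.0 cup; buttermilk: 2730.0 mL; sour cream: 90.4 tbsp

The original recipe has 156.25 g of all-purpose flour, so the scaling factor is 1015.625 ÷ 156.25 = 13/2 = 6.5.
whole-barley flour: 1.25 cup × 13/2 × 120 g/cup ÷ 1000 g/kg ≈ 1.0 kg
olive oil: 1 pint × 13/2 × 2 cup/pint = 13.0 cup
buttermilk: 14 fl oz × 13/2 × 30 mL/fl oz = 2730.0 mL
sour cream: 200 g × 13/2 ÷ 230 g/cup × 16 tbsp/cup ≈ 90.4 tbsp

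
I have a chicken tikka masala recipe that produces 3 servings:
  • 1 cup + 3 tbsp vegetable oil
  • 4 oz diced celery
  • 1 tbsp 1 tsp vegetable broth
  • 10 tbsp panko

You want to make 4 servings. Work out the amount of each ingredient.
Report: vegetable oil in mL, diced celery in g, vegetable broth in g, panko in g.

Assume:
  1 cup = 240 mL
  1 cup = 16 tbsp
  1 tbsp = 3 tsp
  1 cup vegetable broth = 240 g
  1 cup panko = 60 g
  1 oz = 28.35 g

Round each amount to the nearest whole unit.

Scaling factor: 4/3.
vegetable oil: (1 cup + 3 tbsp = 1.1875 cup) × 4/3 × 240 mL/cup = 380 mL
diced celery: 4 oz × 4/3 × 28.35 g/oz ≈ 151 g
vegetable broth: (1 tbsp + 1 tsp = 4/3 tbsp) × 4/3 ÷ 16 tbsp/cup × 240 g/cup ≈ 27 g
panko: 10 tbsp × 4/3 ÷ 16 tbsp/cup × 60 g/cup = 50 g

vegetable oil: 380 mL; diced celery: 151 g; vegetable broth: 27 g; panko: 50 g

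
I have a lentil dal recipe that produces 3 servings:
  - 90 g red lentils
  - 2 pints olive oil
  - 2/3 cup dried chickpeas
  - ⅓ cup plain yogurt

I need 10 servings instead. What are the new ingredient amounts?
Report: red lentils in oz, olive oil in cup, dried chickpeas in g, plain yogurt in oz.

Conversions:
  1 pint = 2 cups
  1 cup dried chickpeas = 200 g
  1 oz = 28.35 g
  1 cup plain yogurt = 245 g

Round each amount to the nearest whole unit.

Scaling factor: 10/3.
red lentils: 90 g × 10/3 ÷ 28.35 g/oz ≈ 11 oz
olive oil: 2 pint × 10/3 × 2 cup/pint ≈ 13 cup
dried chickpeas: 2/3 cup × 10/3 × 200 g/cup ≈ 444 g
plain yogurt: 1/3 cup × 10/3 × 245 g/cup ÷ 28.35 g/oz ≈ 10 oz

red lentils: 11 oz; olive oil: 13 cup; dried chickpeas: 444 g; plain yogurt: 10 oz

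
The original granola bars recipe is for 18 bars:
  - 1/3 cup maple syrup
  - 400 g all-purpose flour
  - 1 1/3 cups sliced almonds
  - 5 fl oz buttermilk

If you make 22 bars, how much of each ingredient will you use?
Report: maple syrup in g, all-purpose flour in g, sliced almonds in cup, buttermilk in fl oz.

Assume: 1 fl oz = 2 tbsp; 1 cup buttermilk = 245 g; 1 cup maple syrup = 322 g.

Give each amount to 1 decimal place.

Scaling factor: 22/18 = 11/9.
maple syrup: 1/3 cup × 11/9 × 322 g/cup ≈ 131.2 g
all-purpose flour: 400 g × 11/9 ≈ 488.9 g
sliced almonds: 4/3 cup × 11/9 ≈ 1.6 cup
buttermilk: 5 fl oz × 11/9 ≈ 6.1 fl oz

maple syrup: 131.2 g; all-purpose flour: 488.9 g; sliced almonds: 1.6 cup; buttermilk: 6.1 fl oz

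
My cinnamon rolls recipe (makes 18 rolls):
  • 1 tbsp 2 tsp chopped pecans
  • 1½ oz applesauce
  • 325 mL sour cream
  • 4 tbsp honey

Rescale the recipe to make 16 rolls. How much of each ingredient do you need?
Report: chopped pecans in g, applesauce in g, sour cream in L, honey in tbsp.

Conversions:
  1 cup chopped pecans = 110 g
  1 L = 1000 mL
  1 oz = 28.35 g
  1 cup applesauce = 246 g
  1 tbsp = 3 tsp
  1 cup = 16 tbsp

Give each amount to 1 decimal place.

Scaling factor: 16/18 = 8/9.
chopped pecans: (1 tbsp + 2 tsp = 5/3 tbsp) × 8/9 ÷ 16 tbsp/cup × 110 g/cup ≈ 10.2 g
applesauce: 1.5 oz × 8/9 × 28.35 g/oz = 37.8 g
sour cream: 325 mL × 8/9 ÷ 1000 mL/L ≈ 0.3 L
honey: 4 tbsp × 8/9 ≈ 3.6 tbsp

chopped pecans: 10.2 g; applesauce: 37.8 g; sour cream: 0.3 L; honey: 3.6 tbsp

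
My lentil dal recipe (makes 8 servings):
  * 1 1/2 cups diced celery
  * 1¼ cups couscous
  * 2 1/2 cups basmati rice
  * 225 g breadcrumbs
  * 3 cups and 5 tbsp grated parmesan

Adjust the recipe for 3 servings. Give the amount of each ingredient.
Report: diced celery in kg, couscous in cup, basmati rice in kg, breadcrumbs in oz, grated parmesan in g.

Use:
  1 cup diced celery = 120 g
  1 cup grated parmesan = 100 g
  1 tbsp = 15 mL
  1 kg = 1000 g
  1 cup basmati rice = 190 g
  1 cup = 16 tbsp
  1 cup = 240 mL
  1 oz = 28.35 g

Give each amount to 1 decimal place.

Scaling factor: 3/8 = 0.375.
diced celery: 1.5 cup × 3/8 × 120 g/cup ÷ 1000 g/kg ≈ 0.1 kg
couscous: 1.25 cup × 3/8 ≈ 0.5 cup
basmati rice: 2.5 cup × 3/8 × 190 g/cup ÷ 1000 g/kg ≈ 0.2 kg
breadcrumbs: 225 g × 3/8 ÷ 28.35 g/oz ≈ 3.0 oz
grated parmesan: (3 cup + 5 tbsp = 3.3125 cup) × 3/8 × 100 g/cup ≈ 124.2 g

diced celery: 0.1 kg; couscous: 0.5 cup; basmati rice: 0.2 kg; breadcrumbs: 3.0 oz; grated parmesan: 124.2 g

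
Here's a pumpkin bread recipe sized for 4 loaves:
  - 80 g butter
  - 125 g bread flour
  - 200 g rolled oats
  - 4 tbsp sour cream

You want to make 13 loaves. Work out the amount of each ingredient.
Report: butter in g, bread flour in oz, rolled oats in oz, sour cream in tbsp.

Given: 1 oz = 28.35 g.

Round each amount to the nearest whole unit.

Scaling factor: 13/4 = 3.25.
butter: 80 g × 13/4 = 260 g
bread flour: 125 g × 13/4 ÷ 28.35 g/oz ≈ 14 oz
rolled oats: 200 g × 13/4 ÷ 28.35 g/oz ≈ 23 oz
sour cream: 4 tbsp × 13/4 = 13 tbsp

butter: 260 g; bread flour: 14 oz; rolled oats: 23 oz; sour cream: 13 tbsp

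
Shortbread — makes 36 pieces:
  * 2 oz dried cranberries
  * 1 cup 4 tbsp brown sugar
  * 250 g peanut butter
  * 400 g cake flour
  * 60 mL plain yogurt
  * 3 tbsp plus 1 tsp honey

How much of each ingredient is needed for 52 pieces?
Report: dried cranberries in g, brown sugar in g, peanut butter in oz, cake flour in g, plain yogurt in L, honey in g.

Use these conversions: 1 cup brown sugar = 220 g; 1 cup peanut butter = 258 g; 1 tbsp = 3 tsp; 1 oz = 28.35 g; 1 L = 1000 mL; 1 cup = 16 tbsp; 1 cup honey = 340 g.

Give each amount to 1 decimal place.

dried cranberries: 81.9 g; brown sugar: 397.2 g; peanut butter: 12.7 oz; cake flour: 577.8 g; plain yogurt: 0.1 L; honey: 102.3 g

Scaling factor: 52/36 = 13/9.
dried cranberries: 2 oz × 13/9 × 28.35 g/oz = 81.9 g
brown sugar: (1 cup + 4 tbsp = 1.25 cup) × 13/9 × 220 g/cup ≈ 397.2 g
peanut butter: 250 g × 13/9 ÷ 28.35 g/oz ≈ 12.7 oz
cake flour: 400 g × 13/9 ≈ 577.8 g
plain yogurt: 60 mL × 13/9 ÷ 1000 mL/L ≈ 0.1 L
honey: (3 tbsp + 1 tsp = 10/3 tbsp) × 13/9 ÷ 16 tbsp/cup × 340 g/cup ≈ 102.3 g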